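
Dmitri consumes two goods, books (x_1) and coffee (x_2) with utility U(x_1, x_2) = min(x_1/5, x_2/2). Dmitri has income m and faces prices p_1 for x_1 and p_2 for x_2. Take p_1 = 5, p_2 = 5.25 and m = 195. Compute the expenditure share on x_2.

Leontief preferences: the optimum is at the kink where x_1/5 = x_2/2, i.e. x_2 = (2/5)·x_1.
Budget: p_1·x_1 + p_2·(2/5)·x_1 = m, so (5·p_1 + 2·p_2)·x_1 = 5·m.
Demand: x_1*(p_1,p_2,m) = 5·m/(5·p_1 + 2·p_2), x_2* = 2·m/(5·p_1 + 2·p_2).
Here 5·5 + 2·5.25 = 35.5, giving x_1* = 27.4648 and x_2* = 10.9859.
Expenditure on x_2: 5.25·10.9859 = 57.6761; share = 0.2958.

share on x_2 = 0.2958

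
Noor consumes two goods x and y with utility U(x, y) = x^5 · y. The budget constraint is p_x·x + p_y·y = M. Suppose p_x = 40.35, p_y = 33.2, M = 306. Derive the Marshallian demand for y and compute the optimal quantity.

y* = 1.5361

Tangency: MRS = 5·y/x = p_x/p_y.
Rearranging, p_y·y = (1/5)·p_x·x. Substituting into the budget gives p_x·x·(1 + (1/5)) = M.
Demand: x*(p_x,p_y,M) = 5/6·M/p_x and y* = 1/6·M/p_y.
At p_x=40.35, p_y=33.2, M=306: y* = 1/6·306/33.2 = 1.5361.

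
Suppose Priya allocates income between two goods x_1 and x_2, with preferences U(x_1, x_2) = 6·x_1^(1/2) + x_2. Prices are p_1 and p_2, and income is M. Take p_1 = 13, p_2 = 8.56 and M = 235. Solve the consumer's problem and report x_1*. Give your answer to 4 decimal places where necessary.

x_1* = 3.9021

Solve: √x_1 = 3·p_2/p_1, so x_1*(p_1,p_2) = (3·p_2/p_1)², and x_2* = (M − p_1·x_1*)/p_2.
Plugging in: x_1* = (3·8.56/13)² = 3.9021.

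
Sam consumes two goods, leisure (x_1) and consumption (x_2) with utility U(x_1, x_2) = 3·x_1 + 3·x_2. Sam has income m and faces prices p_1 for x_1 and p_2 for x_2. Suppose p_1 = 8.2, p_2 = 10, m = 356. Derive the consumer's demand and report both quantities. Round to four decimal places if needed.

x_1* = 43.4146, x_2* = 0

Linear utility — the consumer picks whichever good has higher MU/price: 3/8.2 = 0.3659 vs 3/10 = 0.3.
x_1 gives more utility per dollar, so spend all income on x_1: x_1* = m/p_1, x_2* = 0.
Numerically: x_1* = 43.4146, x_2* = 0.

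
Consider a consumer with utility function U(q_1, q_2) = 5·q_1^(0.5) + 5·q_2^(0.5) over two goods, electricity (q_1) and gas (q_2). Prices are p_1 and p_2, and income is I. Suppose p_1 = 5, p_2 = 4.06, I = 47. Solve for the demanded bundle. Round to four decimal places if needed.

q_1* = 4.2124, q_2* = 6.3887

From the CES first-order condition, (q_2/q_1)^(0.5) = p_1/p_2.
Solve for the ratio: q_2/q_1 = [p_1/p_2]^(2).
Substitute q_2 = (q_2/q_1)·q_1 into the budget: q_1* = I/(p_1 + p_2·(q_2/q_1)).
Numerically q_2/q_1 = 1.516659, so q_1* = 47/(5 + 4.06·1.516659) = 4.2124 and q_2* = 1.516659·4.2124 = 6.3887.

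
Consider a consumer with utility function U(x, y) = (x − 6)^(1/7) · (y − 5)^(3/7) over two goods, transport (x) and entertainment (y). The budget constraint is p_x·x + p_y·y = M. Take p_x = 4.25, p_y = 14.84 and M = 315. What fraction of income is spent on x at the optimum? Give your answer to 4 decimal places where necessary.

share on x = 0.2518

Let x' = x−6, y' = y−5. MRS = (1/3)·y'/x' = p_x/p_y.
Substituting into the budget: x* = 6 + 0.25·(M − 6·p_x − 5·p_y)/p_x, and y* = 5 + 0.75·(…)/p_y.
Discretionary income = 315 − 6·4.25 − 5·14.84 = 215.3; x* = 6 + 0.25·215.3/4.25 = 18.6647; y* = 5 + 0.75·215.3/14.84 = 15.8811.
Expenditure on x: 4.25·18.6647 = 79.325; share = 0.2518.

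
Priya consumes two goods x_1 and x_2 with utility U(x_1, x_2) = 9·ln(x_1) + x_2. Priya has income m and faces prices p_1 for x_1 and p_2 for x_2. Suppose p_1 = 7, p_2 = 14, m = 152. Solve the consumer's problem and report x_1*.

MU_x_1 = 9/x_1, MU_x_2 = 1. Tangency: 9/x_1 = p_1/p_2.
So x_1*(p_1,p_2) = 9·p_2/p_1, independent of income; and x_2* = (m − 9·p_2)/p_2.
At the given prices: x_1* = 9·14/7 = 18.

x_1* = 18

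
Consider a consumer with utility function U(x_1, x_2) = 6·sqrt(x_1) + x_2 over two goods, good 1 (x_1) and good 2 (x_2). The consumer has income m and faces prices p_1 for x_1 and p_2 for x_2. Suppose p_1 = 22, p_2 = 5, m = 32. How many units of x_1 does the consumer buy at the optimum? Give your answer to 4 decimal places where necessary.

Set MRS = p_1/p_2: 3·x_1^(−1/2) = p_1/p_2.
Solve: √x_1 = 3·p_2/p_1, so x_1*(p_1,p_2) = (3·p_2/p_1)², and x_2* = (m − p_1·x_1*)/p_2.
Plugging in: x_1* = (3·5/22)² = 0.4649.

x_1* = 0.4649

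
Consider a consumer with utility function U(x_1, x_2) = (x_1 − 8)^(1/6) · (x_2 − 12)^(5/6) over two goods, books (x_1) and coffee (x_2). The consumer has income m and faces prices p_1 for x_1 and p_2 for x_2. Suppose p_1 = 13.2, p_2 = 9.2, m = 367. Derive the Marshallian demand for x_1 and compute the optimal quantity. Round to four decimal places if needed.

This is Cobb-Douglas in (x_1−8, x_2−12): tangency gives 1/6·p_2·(x_2−12) = 5/6·p_1·(x_1−8).
After buying the subsistence bundle (8, 12), a share 1/6 of the remaining income goes to x_1: x_1* = 8 + 1/6·(m − 8p_1 − 12p_2)/p_1.
Discretionary income = 367 − 8·13.2 − 12·9.2 = 151; x_1* = 8 + 1/6·151/13.2 = 9.9066.

x_1* = 9.9066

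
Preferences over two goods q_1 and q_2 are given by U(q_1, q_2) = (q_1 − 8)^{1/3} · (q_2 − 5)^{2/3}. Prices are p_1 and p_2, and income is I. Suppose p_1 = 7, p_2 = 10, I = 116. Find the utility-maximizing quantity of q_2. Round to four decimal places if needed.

This is Cobb-Douglas in (q_1−8, q_2−5): tangency gives 1/3·p_2·(q_2−5) = 2/3·p_1·(q_1−8).
After buying the subsistence bundle (8, 5), a share 1/3 of the remaining income goes to q_1: q_1* = 8 + 1/3·(I − 8p_1 − 5p_2)/p_1.
Discretionary income = 116 − 8·7 − 5·10 = 10; q_2* = 5 + 2/3·10/10 = 5.6667.

q_2* = 5.6667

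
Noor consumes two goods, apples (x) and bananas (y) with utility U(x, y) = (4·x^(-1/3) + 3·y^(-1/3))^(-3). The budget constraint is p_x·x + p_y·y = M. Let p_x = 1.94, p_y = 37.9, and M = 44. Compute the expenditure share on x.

share on x = 0.3711

From the CES first-order condition, (4/3)·(y/x)^(4/3) = p_x/p_y.
Hence y/x = ((3/4)·p_x/p_y)^(1/(4/3)), i.e. raised to the 0.75 power.
With the ratio pinned down, the budget gives x* = M/(p_x + p_y·(y/x)) and y* = (y/x)·x*.
Numerically y/x = 0.08673, so x* = 44/(1.94 + 37.9·0.08673) = 8.4177 and y* = 0.08673·8.4177 = 0.7301.
Expenditure on x: 1.94·8.4177 = 16.3304; share = 0.3711.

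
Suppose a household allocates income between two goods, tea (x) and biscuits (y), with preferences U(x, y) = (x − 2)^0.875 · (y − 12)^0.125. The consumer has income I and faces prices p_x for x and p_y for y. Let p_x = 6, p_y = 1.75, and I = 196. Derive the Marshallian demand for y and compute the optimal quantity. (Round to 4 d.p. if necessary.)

y* = 23.6429

Discretionary income = 196 − 2·6 − 12·1.75 = 163; y* = 12 + 0.125·163/1.75 = 23.6429.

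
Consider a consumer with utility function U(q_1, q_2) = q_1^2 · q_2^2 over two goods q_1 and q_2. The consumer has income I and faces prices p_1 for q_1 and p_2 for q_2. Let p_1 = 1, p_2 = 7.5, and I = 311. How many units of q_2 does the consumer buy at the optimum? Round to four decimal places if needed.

q_2* = 20.7333

Tangency: MRS = q_2/q_1 = p_1/p_2.
Rearranging, p_2·q_2 = p_1·q_1. Substituting into the budget gives p_1·q_1·(1 + 1) = I.
Demand: q_1*(p_1,p_2,I) = 0.5·I/p_1 and q_2* = 0.5·I/p_2.
At p_1=1, p_2=7.5, I=311: q_2* = 0.5·311/7.5 = 20.7333.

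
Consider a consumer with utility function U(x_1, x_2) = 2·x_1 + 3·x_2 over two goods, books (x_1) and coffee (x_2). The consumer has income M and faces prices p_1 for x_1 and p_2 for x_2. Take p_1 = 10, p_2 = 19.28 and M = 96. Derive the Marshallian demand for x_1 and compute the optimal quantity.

Perfect substitutes: compare marginal utility per dollar. 2/p_1 vs 3/p_2 → 0.2 vs 0.1556.
x_1 gives more utility per dollar, so spend all income on x_1: x_1* = M/p_1, x_2* = 0.
Numerically: x_1* = 9.6, x_2* = 0.

x_1* = 9.6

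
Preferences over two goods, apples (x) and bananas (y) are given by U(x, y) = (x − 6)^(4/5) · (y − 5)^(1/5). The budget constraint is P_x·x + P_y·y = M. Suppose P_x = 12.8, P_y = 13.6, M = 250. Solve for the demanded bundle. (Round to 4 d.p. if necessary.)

MRS = 4·(y−5)/(x−6). Tangency with P_x/P_y gives y−5 = (1/4)·(P_x/P_y)·(x−6).
After buying the subsistence bundle (6, 5), a share 0.8 of the remaining income goes to x: x* = 6 + 0.8·(M − 6P_x − 5P_y)/P_x.
Discretionary income = 250 − 6·12.8 − 5·13.6 = 105.2; x* = 6 + 0.8·105.2/12.8 = 12.575; y* = 5 + 0.2·105.2/13.6 = 6.5471.

x* = 12.575, y* = 6.5471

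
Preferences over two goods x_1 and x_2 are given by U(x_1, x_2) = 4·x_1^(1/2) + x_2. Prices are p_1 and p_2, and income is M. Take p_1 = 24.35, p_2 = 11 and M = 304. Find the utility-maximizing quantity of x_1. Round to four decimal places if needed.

x_1* = 0.8163

Solve: √x_1 = 2·p_2/p_1, so x_1*(p_1,p_2) = (2·p_2/p_1)², and x_2* = (M − p_1·x_1*)/p_2.
Plugging in: x_1* = (2·11/24.35)² = 0.8163.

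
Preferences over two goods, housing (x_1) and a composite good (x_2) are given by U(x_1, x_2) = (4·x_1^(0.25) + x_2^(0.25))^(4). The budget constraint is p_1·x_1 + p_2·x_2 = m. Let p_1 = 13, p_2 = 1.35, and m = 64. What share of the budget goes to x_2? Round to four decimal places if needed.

share on x_2 = 0.251

From the CES first-order condition, 4·(x_2/x_1)^(0.75) = p_1/p_2.
Solve for the ratio: x_2/x_1 = [(1/4)·p_1/p_2]^(4/3).
Substitute x_2 = (x_2/x_1)·x_1 into the budget: x_1* = m/(p_1 + p_2·(x_2/x_1)).
Numerically x_2/x_1 = 3.226508, so x_1* = 64/(13 + 1.35·3.226508) = 3.6875 and x_2* = 3.226508·3.6875 = 11.8978.
Expenditure on x_2: 1.35·11.8978 = 16.0621; share = 0.251.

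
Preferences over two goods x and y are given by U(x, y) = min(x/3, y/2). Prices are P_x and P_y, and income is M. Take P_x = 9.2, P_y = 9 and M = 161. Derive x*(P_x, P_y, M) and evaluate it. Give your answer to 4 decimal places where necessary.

x* = 10.5921

Demand: x*(P_x,P_y,M) = 3·M/(3·P_x + 2·P_y), y* = 2·M/(3·P_x + 2·P_y).
Here 3·9.2 + 2·9 = 45.6, giving x* = 10.5921.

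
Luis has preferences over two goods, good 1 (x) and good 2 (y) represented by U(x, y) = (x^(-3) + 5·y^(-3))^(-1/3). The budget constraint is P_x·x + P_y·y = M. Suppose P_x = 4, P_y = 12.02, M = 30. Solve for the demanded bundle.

MU_x ∝ x^(-4), MU_y ∝ 5·y^(-4), so MRS = (1/5)·(y/x)^(4) = P_x/P_y.
Hence y/x = (5·P_x/P_y)^(1/(4)), i.e. raised to the 0.25 power.
Substitute y = (y/x)·x into the budget: x* = M/(P_x + P_y·(y/x)).
Numerically y/x = 1.135746, so x* = 30/(4 + 12.02·1.135746) = 1.6996 and y* = 1.135746·1.6996 = 1.9303.

x* = 1.6996, y* = 1.9303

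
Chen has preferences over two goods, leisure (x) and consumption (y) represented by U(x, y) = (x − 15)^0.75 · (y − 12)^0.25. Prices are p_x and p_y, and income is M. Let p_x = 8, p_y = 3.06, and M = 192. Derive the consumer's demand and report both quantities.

x* = 18.3075, y* = 14.8824

Let x' = x−15, y' = y−12. MRS = 3·y'/x' = p_x/p_y.
Substituting into the budget: x* = 15 + 0.75·(M − 15·p_x − 12·p_y)/p_x, and y* = 12 + 0.25·(…)/p_y.
Discretionary income = 192 − 15·8 − 12·3.06 = 35.28; x* = 15 + 0.75·35.28/8 = 18.3075; y* = 12 + 0.25·35.28/3.06 = 14.8824.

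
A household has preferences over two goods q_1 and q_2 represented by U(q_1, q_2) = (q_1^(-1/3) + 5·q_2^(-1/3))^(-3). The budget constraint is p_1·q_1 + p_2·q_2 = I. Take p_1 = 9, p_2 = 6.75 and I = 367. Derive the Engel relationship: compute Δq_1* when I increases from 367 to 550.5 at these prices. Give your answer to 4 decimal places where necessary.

Δq_1* = 4.9588

From the CES first-order condition, (1/5)·(q_2/q_1)^(4/3) = p_1/p_2.
Solve for the ratio: q_2/q_1 = [5·p_1/p_2]^(0.75).
With the ratio pinned down, the budget gives q_1* = I/(p_1 + p_2·(q_2/q_1)) and q_2* = (q_2/q_1)·q_1*.
Numerically q_2/q_1 = 4.148887, so q_1* = 367/(9 + 6.75·4.148887) = 9.9176.
At I' = 550.5: q_1* = 14.8764. Change: 14.8764 − 9.9176 = 4.9588.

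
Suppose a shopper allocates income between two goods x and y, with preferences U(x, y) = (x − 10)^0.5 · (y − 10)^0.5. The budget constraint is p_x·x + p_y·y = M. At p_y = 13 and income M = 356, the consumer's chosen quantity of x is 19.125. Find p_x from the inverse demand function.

MRS = (y−10)/(x−10). Tangency with p_x/p_y gives y−10 = (p_x/p_y)·(x−10).
After buying the subsistence bundle (10, 10), a share 0.5 of the remaining income goes to x: x* = 10 + 0.5·(M − 10p_x − 10p_y)/p_x.
Set x* = 19.125 in the demand function and solve for p_x: p_x = 8.

p_x = 8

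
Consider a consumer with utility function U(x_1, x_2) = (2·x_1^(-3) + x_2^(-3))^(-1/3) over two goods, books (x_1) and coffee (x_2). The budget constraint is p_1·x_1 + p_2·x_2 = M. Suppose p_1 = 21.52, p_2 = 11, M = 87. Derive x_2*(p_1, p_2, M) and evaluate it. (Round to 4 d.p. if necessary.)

MU_x_1 ∝ 2·x_1^(-4), MU_x_2 ∝ x_2^(-4), so MRS = 2·(x_2/x_1)^(4) = p_1/p_2.
Hence x_2/x_1 = ((1/2)·p_1/p_2)^(1/(4)), i.e. raised to the 0.25 power.
With the ratio pinned down, the budget gives x_1* = M/(p_1 + p_2·(x_2/x_1)) and x_2* = (x_2/x_1)·x_1*.
Numerically x_2/x_1 = 0.9945, so x_1* = 87/(21.52 + 11·0.9945) = 2.6803 and x_2* = 0.9945·2.6803 = 2.6655.

x_2* = 2.6655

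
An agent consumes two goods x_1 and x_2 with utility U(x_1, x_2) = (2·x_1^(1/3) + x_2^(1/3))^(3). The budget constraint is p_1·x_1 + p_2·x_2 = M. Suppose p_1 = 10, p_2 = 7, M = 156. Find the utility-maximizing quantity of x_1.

With the ratio pinned down, the budget gives x_1* = M/(p_1 + p_2·(x_2/x_1)) and x_2* = (x_2/x_1)·x_1*.
Numerically x_2/x_1 = 0.603682, so x_1* = 156/(10 + 7·0.603682) = 10.966.

x_1* = 10.966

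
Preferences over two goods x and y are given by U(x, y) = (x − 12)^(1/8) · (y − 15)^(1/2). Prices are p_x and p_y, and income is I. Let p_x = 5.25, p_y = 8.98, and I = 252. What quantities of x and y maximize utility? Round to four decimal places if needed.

x* = 14.0686, y* = 19.8374

Let x' = x−12, y' = y−15. MRS = (1/4)·y'/x' = p_x/p_y.
Substituting into the budget: x* = 12 + 0.2·(I − 12·p_x − 15·p_y)/p_x, and y* = 15 + 0.8·(…)/p_y.
Discretionary income = 252 − 12·5.25 − 15·8.98 = 54.3; x* = 12 + 0.2·54.3/5.25 = 14.0686; y* = 15 + 0.8·54.3/8.98 = 19.8374.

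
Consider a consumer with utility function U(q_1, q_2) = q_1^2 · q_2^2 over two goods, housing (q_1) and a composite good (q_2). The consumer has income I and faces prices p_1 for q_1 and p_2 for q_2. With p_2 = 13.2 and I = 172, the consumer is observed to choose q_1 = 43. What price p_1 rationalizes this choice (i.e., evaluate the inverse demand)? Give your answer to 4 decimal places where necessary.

MU_q_1/MU_q_2 = (2·q_2)/(2·q_1); tangency sets this equal to p_1/p_2.
So 2·p_2·q_2 = 2·p_1·q_1; combined with the budget, a share 0.5 of income goes to q_1.
Demand: q_1*(p_1,p_2,I) = 0.5·I/p_1 and q_2* = 0.5·I/p_2.
Set q_1* = 43 in the demand function and solve for p_1: p_1 = 2.

p_1 = 2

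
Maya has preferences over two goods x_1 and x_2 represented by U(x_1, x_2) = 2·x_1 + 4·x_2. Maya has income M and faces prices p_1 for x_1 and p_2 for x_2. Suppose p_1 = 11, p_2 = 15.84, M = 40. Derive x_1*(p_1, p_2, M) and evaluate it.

x_1* = 0

Perfect substitutes: compare marginal utility per dollar. 2/p_1 vs 4/p_2 → 0.1818 vs 0.2525.
x_2 gives more utility per dollar, so spend all income on x_2: x_2* = M/p_2, x_1* = 0.
Numerically: x_1* = 0, x_2* = 2.5253.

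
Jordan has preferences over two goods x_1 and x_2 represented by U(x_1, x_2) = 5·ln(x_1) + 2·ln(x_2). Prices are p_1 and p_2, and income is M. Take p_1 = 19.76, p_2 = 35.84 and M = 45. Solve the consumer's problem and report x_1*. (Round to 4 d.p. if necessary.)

x_1* = 1.6267

The MRS is (5/2)·x_2/x_1. Set MRS = p_1/p_2.
So 5·p_2·x_2 = 2·p_1·x_1; combined with the budget, a share 5/7 of income goes to x_1.
Demand: x_1*(p_1,p_2,M) = 5/7·M/p_1 and x_2* = 2/7·M/p_2.
At p_1=19.76, p_2=35.84, M=45: x_1* = 5/7·45/19.76 = 1.6267.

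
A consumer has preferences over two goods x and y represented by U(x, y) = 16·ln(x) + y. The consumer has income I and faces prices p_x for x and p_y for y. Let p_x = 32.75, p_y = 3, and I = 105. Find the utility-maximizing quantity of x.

x* = 1.4656

At the given prices: x* = 16·3/32.75 = 1.4656.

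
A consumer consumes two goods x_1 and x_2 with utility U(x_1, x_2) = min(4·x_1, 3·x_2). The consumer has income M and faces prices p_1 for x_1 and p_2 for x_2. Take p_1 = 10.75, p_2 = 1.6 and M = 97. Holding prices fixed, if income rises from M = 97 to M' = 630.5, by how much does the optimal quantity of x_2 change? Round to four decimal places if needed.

With perfect complements, no substitution: consume in ratio x_1:x_2 = 3:4.
Budget: p_1·x_1 + p_2·(4/3)·x_1 = M, so (3·p_1 + 4·p_2)·x_1 = 3·M.
Demand: x_1*(p_1,p_2,M) = 3·M/(3·p_1 + 4·p_2), x_2* = 4·M/(3·p_1 + 4·p_2).
Here 3·10.75 + 4·1.6 = 38.65, giving x_2* = 10.0388.
At M' = 630.5: x_2* = 65.2523. Change: 65.2523 − 10.0388 = 55.2135.

Δx_2* = 55.2135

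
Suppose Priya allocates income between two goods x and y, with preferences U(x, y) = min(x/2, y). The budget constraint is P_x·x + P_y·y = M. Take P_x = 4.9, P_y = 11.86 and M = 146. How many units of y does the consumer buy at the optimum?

Leontief preferences: the optimum is at the kink where x/2 = y/1, i.e. y = (1/2)·x.
Budget: P_x·x + P_y·(1/2)·x = M, so (2·P_x + P_y)·x = 2·M.
Demand: x*(P_x,P_y,M) = 2·M/(2·P_x + P_y), y* = M/(2·P_x + P_y).
Here 2·4.9 + 11.86 = 21.66, giving y* = 6.7405.

y* = 6.7405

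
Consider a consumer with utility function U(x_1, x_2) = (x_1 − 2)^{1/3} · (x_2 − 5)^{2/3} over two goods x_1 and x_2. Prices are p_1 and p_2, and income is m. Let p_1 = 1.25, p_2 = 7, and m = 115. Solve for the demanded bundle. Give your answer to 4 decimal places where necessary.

x_1* = 22.6667, x_2* = 12.381

This is Cobb-Douglas in (x_1−2, x_2−5): tangency gives 1/3·p_2·(x_2−5) = 2/3·p_1·(x_1−2).
After buying the subsistence bundle (2, 5), a share 1/3 of the remaining income goes to x_1: x_1* = 2 + 1/3·(m − 2p_1 − 5p_2)/p_1.
Discretionary income = 115 − 2·1.25 − 5·7 = 77.5; x_1* = 2 + 1/3·77.5/1.25 = 22.6667; x_2* = 5 + 2/3·77.5/7 = 12.381.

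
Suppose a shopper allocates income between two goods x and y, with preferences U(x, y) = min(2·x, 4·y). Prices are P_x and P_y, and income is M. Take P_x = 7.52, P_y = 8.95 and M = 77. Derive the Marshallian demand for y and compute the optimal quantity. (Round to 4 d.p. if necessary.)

Leontief preferences: the optimum is at the kink where x/4 = y/2, i.e. y = (1/2)·x.
Budget: P_x·x + P_y·(1/2)·x = M, so (4·P_x + 2·P_y)·x = 4·M.
Demand: x*(P_x,P_y,M) = 4·M/(4·P_x + 2·P_y), y* = 2·M/(4·P_x + 2·P_y).
Here 4·7.52 + 2·8.95 = 47.98, giving y* = 3.2097.

y* = 3.2097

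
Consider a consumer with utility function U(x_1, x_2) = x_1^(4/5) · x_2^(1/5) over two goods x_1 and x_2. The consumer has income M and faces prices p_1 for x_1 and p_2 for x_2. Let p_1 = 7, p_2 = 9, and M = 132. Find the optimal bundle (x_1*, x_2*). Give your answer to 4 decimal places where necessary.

MU_x_1/MU_x_2 = (0.8·x_2)/(0.2·x_1); tangency sets this equal to p_1/p_2.
So 0.8·p_2·x_2 = 0.2·p_1·x_1; combined with the budget, a share 0.8 of income goes to x_1.
Demand: x_1*(p_1,p_2,M) = 0.8·M/p_1 and x_2* = 0.2·M/p_2.
At p_1=7, p_2=9, M=132: x_1* = 0.8·132/7 = 15.0857, x_2* = 2.9333.

x_1* = 15.0857, x_2* = 2.9333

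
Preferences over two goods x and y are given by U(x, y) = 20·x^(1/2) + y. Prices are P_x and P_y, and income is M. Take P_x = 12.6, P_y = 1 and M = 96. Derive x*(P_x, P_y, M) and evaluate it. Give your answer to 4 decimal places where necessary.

Utility is quasi-linear in y; the FOC for x is 10/√x = P_x/P_y.
Thus x* = (10·P_y/P_x)² — independent of M — with the rest of income spent on y.
Plugging in: x* = (10·1/12.6)² = 0.6299.

x* = 0.6299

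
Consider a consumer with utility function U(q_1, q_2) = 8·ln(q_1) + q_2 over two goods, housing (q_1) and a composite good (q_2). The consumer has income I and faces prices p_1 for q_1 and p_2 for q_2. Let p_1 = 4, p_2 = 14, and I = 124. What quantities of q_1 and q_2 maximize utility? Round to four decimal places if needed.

q_1* = 28, q_2* = 0.8571

MU_q_1 = 8/q_1, MU_q_2 = 1. Tangency: 8/q_1 = p_1/p_2.
So q_1*(p_1,p_2) = 8·p_2/p_1, independent of income; and q_2* = (I − 8·p_2)/p_2.
At the given prices: q_1* = 8·14/4 = 28, and q_2* = 0.8571.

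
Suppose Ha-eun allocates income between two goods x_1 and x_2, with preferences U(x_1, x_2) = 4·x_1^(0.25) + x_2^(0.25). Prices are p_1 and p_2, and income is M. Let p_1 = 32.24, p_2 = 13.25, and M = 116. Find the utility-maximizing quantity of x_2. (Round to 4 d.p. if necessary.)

MRS = MU_x_1/MU_x_2 = 4·(x_2/x_1)^(0.75). Set equal to p_1/p_2.
Solve for the ratio: x_2/x_1 = [(1/4)·p_1/p_2]^(4/3).
Substitute x_2 = (x_2/x_1)·x_1 into the budget: x_1* = M/(p_1 + p_2·(x_2/x_1)).
Numerically x_2/x_1 = 0.515417, so x_1* = 116/(32.24 + 13.25·0.515417) = 2.9691 and x_2* = 0.515417·2.9691 = 1.5303.

x_2* = 1.5303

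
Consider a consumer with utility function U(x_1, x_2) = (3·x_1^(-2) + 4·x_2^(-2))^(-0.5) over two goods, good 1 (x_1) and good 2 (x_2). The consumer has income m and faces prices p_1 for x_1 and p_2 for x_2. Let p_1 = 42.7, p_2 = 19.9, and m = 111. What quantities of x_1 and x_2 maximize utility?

From the CES first-order condition, (3/4)·(x_2/x_1)^(3) = p_1/p_2.
Hence x_2/x_1 = ((4/3)·p_1/p_2)^(1/(3)), i.e. raised to the 1/3 power.
Substitute x_2 = (x_2/x_1)·x_1 into the budget: x_1* = m/(p_1 + p_2·(x_2/x_1)).
Numerically x_2/x_1 = 1.419617, so x_1* = 111/(42.7 + 19.9·1.419617) = 1.5645 and x_2* = 1.419617·1.5645 = 2.221.

x_1* = 1.5645, x_2* = 2.221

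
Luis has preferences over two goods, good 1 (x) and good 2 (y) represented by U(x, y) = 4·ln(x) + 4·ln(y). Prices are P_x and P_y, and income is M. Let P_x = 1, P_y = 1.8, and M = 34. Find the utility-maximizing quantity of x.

MU_x/MU_y = (4·y)/(4·x); tangency sets this equal to P_x/P_y.
So 4·P_y·y = 4·P_x·x; combined with the budget, a share 0.5 of income goes to x.
Demand: x*(P_x,P_y,M) = 0.5·M/P_x and y* = 0.5·M/P_y.
At P_x=1, P_y=1.8, M=34: x* = 0.5·34/1 = 17.

x* = 17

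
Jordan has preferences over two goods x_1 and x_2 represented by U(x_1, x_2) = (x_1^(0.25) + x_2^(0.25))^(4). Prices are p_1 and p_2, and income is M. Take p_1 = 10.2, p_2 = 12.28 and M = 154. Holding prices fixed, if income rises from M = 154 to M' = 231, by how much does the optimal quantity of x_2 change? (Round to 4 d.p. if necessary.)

Δx_2* = 3.0382

MRS = MU_x_1/MU_x_2 = (x_2/x_1)^(0.75). Set equal to p_1/p_2.
Hence x_2/x_1 = (p_1/p_2)^(1/(0.75)), i.e. raised to the 4/3 power.
With the ratio pinned down, the budget gives x_1* = M/(p_1 + p_2·(x_2/x_1)) and x_2* = (x_2/x_1)·x_1*.
Numerically x_2/x_1 = 0.780793, so x_1* = 154/(10.2 + 12.28·0.780793) = 7.7824 and x_2* = 0.780793·7.7824 = 6.0765.
At M' = 231: x_2* = 9.1147. Change: 9.1147 − 6.0765 = 3.0382.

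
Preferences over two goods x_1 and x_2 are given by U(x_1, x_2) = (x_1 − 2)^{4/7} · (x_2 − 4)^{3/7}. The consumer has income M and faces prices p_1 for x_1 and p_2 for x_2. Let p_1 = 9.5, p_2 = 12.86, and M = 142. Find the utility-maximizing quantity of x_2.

MRS = (4/3)·(x_2−4)/(x_1−2). Tangency with p_1/p_2 gives x_2−4 = (3/4)·(p_1/p_2)·(x_1−2).
Substituting into the budget: x_1* = 2 + 4/7·(M − 2·p_1 − 4·p_2)/p_1, and x_2* = 4 + 3/7·(…)/p_2.
Discretionary income = 142 − 2·9.5 − 4·12.86 = 71.56; x_2* = 4 + 3/7·71.56/12.86 = 6.3848.

x_2* = 6.3848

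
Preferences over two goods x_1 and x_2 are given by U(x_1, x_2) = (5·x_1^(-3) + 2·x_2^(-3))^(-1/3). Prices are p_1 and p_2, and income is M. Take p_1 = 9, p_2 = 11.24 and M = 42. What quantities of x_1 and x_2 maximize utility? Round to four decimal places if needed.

From the CES first-order condition, (5/2)·(x_2/x_1)^(4) = p_1/p_2.
Solve for the ratio: x_2/x_1 = [(2/5)·p_1/p_2]^(0.25).
Substitute x_2 = (x_2/x_1)·x_1 into the budget: x_1* = M/(p_1 + p_2·(x_2/x_1)).
Numerically x_2/x_1 = 0.752288, so x_1* = 42/(9 + 11.24·0.752288) = 2.4061 and x_2* = 0.752288·2.4061 = 1.8101.

x_1* = 2.4061, x_2* = 1.8101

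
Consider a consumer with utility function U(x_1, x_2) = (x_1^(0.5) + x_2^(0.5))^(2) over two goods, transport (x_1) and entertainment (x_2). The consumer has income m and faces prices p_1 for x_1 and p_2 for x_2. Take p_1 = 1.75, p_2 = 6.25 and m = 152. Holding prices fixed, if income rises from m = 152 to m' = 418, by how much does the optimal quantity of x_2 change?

From the CES first-order condition, (x_2/x_1)^(0.5) = p_1/p_2.
Hence x_2/x_1 = (p_1/p_2)^(1/(0.5)), i.e. raised to the 2 power.
With the ratio pinned down, the budget gives x_1* = m/(p_1 + p_2·(x_2/x_1)) and x_2* = (x_2/x_1)·x_1*.
Numerically x_2/x_1 = 0.0784, so x_1* = 152/(1.75 + 6.25·0.0784) = 67.8571 and x_2* = 0.0784·67.8571 = 5.32.
At m' = 418: x_2* = 14.63. Change: 14.63 − 5.32 = 9.31.

Δx_2* = 9.31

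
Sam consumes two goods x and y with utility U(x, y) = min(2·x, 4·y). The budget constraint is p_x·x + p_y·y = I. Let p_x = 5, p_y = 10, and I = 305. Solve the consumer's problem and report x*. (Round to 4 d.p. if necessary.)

Demand: x*(p_x,p_y,I) = 4·I/(4·p_x + 2·p_y), y* = 2·I/(4·p_x + 2·p_y).
Here 4·5 + 2·10 = 40, giving x* = 30.5.

x* = 30.5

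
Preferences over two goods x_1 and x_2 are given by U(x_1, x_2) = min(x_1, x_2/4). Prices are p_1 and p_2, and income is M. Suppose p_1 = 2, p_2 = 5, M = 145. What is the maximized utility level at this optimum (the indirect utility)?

V = 6.5909

Demand: x_1*(p_1,p_2,M) = M/(p_1 + 4·p_2), x_2* = 4·M/(p_1 + 4·p_2).
Here 2 + 4·5 = 22, giving x_1* = 6.5909 and x_2* = 26.3636.
Utility at the optimum: U(6.5909, 26.3636) = 6.5909.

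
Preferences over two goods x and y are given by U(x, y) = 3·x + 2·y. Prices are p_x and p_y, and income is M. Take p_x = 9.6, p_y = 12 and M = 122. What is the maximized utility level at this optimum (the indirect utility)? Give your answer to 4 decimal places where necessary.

V = 38.125

Linear utility — the consumer picks whichever good has higher MU/price: 3/9.6 = 0.3125 vs 2/12 = 0.1667.
x gives more utility per dollar, so spend all income on x: x* = M/p_x, y* = 0.
Numerically: x* = 12.7083, y* = 0.
Utility at the optimum: U(12.7083, 0) = 38.125.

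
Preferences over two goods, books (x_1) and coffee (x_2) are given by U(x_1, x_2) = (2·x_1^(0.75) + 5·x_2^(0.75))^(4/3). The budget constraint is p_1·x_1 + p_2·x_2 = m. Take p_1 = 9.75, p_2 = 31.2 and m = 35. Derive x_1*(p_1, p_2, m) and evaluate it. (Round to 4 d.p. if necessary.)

Numerically x_2/x_1 = 0.372529, so x_1* = 35/(9.75 + 31.2·0.372529) = 1.6376.

x_1* = 1.6376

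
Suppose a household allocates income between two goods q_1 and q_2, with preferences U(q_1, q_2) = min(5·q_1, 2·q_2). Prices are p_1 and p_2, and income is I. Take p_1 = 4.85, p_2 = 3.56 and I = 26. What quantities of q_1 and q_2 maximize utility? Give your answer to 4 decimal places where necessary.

q_1* = 1.8909, q_2* = 4.7273

With perfect complements, no substitution: consume in ratio q_1:q_2 = 2:5.
Budget: p_1·q_1 + p_2·(5/2)·q_1 = I, so (2·p_1 + 5·p_2)·q_1 = 2·I.
Demand: q_1*(p_1,p_2,I) = 2·I/(2·p_1 + 5·p_2), q_2* = 5·I/(2·p_1 + 5·p_2).
Here 2·4.85 + 5·3.56 = 27.5, giving q_1* = 1.8909 and q_2* = 4.7273.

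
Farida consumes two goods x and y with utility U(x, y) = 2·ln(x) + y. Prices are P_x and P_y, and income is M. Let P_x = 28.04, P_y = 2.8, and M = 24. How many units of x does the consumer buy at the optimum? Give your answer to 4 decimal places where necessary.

Set MRS = P_x/P_y: (2/x)/1 = P_x/P_y.
So x*(P_x,P_y) = 2·P_y/P_x, independent of income; and y* = (M − 2·P_y)/P_y.
At the given prices: x* = 2·2.8/28.04 = 0.1997.

x* = 0.1997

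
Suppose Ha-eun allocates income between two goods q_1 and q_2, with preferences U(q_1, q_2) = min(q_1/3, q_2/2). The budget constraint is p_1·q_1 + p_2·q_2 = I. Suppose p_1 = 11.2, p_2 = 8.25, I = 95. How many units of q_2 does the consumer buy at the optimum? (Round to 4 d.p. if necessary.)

Leontief preferences: the optimum is at the kink where q_1/3 = q_2/2, i.e. q_2 = (2/3)·q_1.
Budget: p_1·q_1 + p_2·(2/3)·q_1 = I, so (3·p_1 + 2·p_2)·q_1 = 3·I.
Demand: q_1*(p_1,p_2,I) = 3·I/(3·p_1 + 2·p_2), q_2* = 2·I/(3·p_1 + 2·p_2).
Here 3·11.2 + 2·8.25 = 50.1, giving q_2* = 3.7924.

q_2* = 3.7924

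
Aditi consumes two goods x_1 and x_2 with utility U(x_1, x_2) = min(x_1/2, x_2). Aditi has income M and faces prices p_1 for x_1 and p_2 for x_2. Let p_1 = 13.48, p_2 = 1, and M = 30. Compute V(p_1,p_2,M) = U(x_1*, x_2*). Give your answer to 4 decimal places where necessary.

V = 1.073

With perfect complements, no substitution: consume in ratio x_1:x_2 = 2:1.
Budget: p_1·x_1 + p_2·(1/2)·x_1 = M, so (2·p_1 + p_2)·x_1 = 2·M.
Demand: x_1*(p_1,p_2,M) = 2·M/(2·p_1 + p_2), x_2* = M/(2·p_1 + p_2).
Here 2·13.48 + 1 = 27.96, giving x_1* = 2.1459 and x_2* = 1.073.
Utility at the optimum: U(2.1459, 1.073) = 1.073.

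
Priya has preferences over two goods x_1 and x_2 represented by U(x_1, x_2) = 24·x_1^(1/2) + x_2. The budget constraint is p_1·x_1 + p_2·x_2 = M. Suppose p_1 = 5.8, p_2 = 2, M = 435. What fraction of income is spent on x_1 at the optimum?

share on x_1 = 0.2283

Utility is quasi-linear in x_2; the FOC for x_1 is 12/√x_1 = p_1/p_2.
Thus x_1* = (12·p_2/p_1)² — independent of M — with the rest of income spent on x_2.
Plugging in: x_1* = (12·2/5.8)² = 17.1225, x_2* = 167.8448.
Expenditure on x_1: 5.8·17.1225 = 99.3103; share = 0.2283.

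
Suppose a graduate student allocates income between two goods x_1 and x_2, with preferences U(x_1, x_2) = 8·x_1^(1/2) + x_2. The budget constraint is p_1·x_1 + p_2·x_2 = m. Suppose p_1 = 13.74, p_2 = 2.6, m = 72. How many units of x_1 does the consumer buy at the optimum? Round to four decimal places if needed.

x_1* = 0.5729

Utility is quasi-linear in x_2; the FOC for x_1 is 4/√x_1 = p_1/p_2.
Thus x_1* = (4·p_2/p_1)² — independent of m — with the rest of income spent on x_2.
Plugging in: x_1* = (4·2.6/13.74)² = 0.5729.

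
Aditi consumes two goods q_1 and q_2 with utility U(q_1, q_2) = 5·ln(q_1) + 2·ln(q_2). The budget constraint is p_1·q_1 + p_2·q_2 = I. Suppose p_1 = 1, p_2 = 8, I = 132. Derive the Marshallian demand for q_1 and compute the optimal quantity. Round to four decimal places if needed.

The MRS is (5/2)·q_2/q_1. Set MRS = p_1/p_2.
So 5·p_2·q_2 = 2·p_1·q_1; combined with the budget, a share 5/7 of income goes to q_1.
Demand: q_1*(p_1,p_2,I) = 5/7·I/p_1 and q_2* = 2/7·I/p_2.
At p_1=1, p_2=8, I=132: q_1* = 5/7·132/1 = 94.2857.

q_1* = 94.2857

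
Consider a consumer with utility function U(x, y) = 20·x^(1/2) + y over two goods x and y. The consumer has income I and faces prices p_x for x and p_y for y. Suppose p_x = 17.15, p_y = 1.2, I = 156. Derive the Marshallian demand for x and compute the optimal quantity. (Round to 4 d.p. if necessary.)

x* = 0.4896

Set MRS = p_x/p_y: 10·x^(−1/2) = p_x/p_y.
Thus x* = (10·p_y/p_x)² — independent of I — with the rest of income spent on y.
Plugging in: x* = (10·1.2/17.15)² = 0.4896.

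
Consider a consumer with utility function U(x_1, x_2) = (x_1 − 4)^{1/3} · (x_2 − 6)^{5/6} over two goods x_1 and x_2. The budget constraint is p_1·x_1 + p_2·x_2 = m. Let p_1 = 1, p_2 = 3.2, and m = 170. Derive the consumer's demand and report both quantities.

x_1* = 45.9429, x_2* = 38.7679

MRS = (2/5)·(x_2−6)/(x_1−4). Tangency with p_1/p_2 gives x_2−6 = (5/2)·(p_1/p_2)·(x_1−4).
Substituting into the budget: x_1* = 4 + 2/7·(m − 4·p_1 − 6·p_2)/p_1, and x_2* = 6 + 5/7·(…)/p_2.
Discretionary income = 170 − 4·1 − 6·3.2 = 146.8; x_1* = 4 + 2/7·146.8/1 = 45.9429; x_2* = 6 + 5/7·146.8/3.2 = 38.7679.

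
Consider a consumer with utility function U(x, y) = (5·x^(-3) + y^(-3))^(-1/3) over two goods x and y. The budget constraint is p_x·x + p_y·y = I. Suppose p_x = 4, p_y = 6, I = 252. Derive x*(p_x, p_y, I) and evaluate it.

From the CES first-order condition, 5·(y/x)^(4) = p_x/p_y.
Hence y/x = ((1/5)·p_x/p_y)^(1/(4)), i.e. raised to the 0.25 power.
With the ratio pinned down, the budget gives x* = I/(p_x + p_y·(y/x)) and y* = (y/x)·x*.
Numerically y/x = 0.604275, so x* = 252/(4 + 6·0.604275) = 33.0464.

x* = 33.0464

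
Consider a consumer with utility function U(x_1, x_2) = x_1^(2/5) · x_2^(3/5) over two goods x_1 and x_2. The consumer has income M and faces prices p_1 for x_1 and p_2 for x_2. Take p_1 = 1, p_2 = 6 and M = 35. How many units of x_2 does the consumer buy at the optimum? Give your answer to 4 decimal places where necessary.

x_2* = 3.5

The MRS is (2/3)·x_2/x_1. Set MRS = p_1/p_2.
So 0.4·p_2·x_2 = 0.6·p_1·x_1; combined with the budget, a share 0.4 of income goes to x_1.
Demand: x_1*(p_1,p_2,M) = 0.4·M/p_1 and x_2* = 0.6·M/p_2.
At p_1=1, p_2=6, M=35: x_2* = 0.6·35/6 = 3.5.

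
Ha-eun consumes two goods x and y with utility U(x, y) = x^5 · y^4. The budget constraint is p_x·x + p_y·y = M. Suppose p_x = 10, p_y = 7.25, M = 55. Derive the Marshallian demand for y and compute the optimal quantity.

Tangency: MRS = (5/4)·y/x = p_x/p_y.
So 5·p_y·y = 4·p_x·x; combined with the budget, a share 5/9 of income goes to x.
Demand: x*(p_x,p_y,M) = 5/9·M/p_x and y* = 4/9·M/p_y.
At p_x=10, p_y=7.25, M=55: y* = 4/9·55/7.25 = 3.3716.

y* = 3.3716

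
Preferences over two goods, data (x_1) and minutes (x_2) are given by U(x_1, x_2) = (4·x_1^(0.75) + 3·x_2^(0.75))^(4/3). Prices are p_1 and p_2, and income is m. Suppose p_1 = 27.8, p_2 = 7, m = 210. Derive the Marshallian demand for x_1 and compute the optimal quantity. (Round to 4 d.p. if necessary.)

MRS = MU_x_1/MU_x_2 = (4/3)·(x_2/x_1)^(0.25). Set equal to p_1/p_2.
Hence x_2/x_1 = ((3/4)·p_1/p_2)^(1/(0.25)), i.e. raised to the 4 power.
With the ratio pinned down, the budget gives x_1* = m/(p_1 + p_2·(x_2/x_1)) and x_2* = (x_2/x_1)·x_1*.
Numerically x_2/x_1 = 78.710392, so x_1* = 210/(27.8 + 7·78.710392) = 0.3628.

x_1* = 0.3628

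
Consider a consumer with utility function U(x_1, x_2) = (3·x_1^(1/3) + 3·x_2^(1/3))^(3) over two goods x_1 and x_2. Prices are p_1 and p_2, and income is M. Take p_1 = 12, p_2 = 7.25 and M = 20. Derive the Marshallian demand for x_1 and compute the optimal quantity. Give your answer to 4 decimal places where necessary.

MU_x_1 ∝ 3·x_1^(-2/3), MU_x_2 ∝ 3·x_2^(-2/3), so MRS = (x_2/x_1)^(2/3) = p_1/p_2.
Hence x_2/x_1 = (p_1/p_2)^(1/(2/3)), i.e. raised to the 1.5 power.
With the ratio pinned down, the budget gives x_1* = M/(p_1 + p_2·(x_2/x_1)) and x_2* = (x_2/x_1)·x_1*.
Numerically x_2/x_1 = 2.129437, so x_1* = 20/(12 + 7.25·2.129437) = 0.7289.

x_1* = 0.7289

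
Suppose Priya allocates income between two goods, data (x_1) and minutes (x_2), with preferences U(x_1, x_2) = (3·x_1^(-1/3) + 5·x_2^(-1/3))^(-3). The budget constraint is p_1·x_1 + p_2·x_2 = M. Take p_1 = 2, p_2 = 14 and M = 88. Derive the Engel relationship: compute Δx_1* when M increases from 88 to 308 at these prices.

MU_x_1 ∝ 3·x_1^(-4/3), MU_x_2 ∝ 5·x_2^(-4/3), so MRS = (3/5)·(x_2/x_1)^(4/3) = p_1/p_2.
Hence x_2/x_1 = ((5/3)·p_1/p_2)^(1/(4/3)), i.e. raised to the 0.75 power.
Substitute x_2 = (x_2/x_1)·x_1 into the budget: x_1* = M/(p_1 + p_2·(x_2/x_1)).
Numerically x_2/x_1 = 0.34085, so x_1* = 88/(2 + 14·0.34085) = 12.9949.
At M' = 308: x_1* = 45.4821. Change: 45.4821 − 12.9949 = 32.4872.

Δx_1* = 32.4872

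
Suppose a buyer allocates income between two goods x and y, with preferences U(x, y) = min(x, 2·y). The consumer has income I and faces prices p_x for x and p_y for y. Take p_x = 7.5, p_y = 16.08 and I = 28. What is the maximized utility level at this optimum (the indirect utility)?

Leontief preferences: the optimum is at the kink where x/2 = y/1, i.e. y = (1/2)·x.
Budget: p_x·x + p_y·(1/2)·x = I, so (2·p_x + p_y)·x = 2·I.
Demand: x*(p_x,p_y,I) = 2·I/(2·p_x + p_y), y* = I/(2·p_x + p_y).
Here 2·7.5 + 16.08 = 31.08, giving x* = 1.8018 and y* = 0.9009.
Utility at the optimum: U(1.8018, 0.9009) = 1.8018.

V = 1.8018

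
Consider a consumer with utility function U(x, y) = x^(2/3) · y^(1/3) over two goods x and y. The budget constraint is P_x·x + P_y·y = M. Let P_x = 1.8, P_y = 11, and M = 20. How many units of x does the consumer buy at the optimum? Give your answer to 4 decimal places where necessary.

Tangency: MRS = 2·y/x = P_x/P_y.
Rearranging, P_y·y = (1/2)·P_x·x. Substituting into the budget gives P_x·x·(1 + (1/2)) = M.
Demand: x*(P_x,P_y,M) = 2/3·M/P_x and y* = 1/3·M/P_y.
At P_x=1.8, P_y=11, M=20: x* = 2/3·20/1.8 = 7.4074.

x* = 7.4074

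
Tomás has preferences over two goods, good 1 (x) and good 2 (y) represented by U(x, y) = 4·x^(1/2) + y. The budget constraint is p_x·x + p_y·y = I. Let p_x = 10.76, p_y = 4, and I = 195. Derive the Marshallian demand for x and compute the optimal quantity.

Set MRS = p_x/p_y: 2·x^(−1/2) = p_x/p_y.
Thus x* = (2·p_y/p_x)² — independent of I — with the rest of income spent on y.
Plugging in: x* = (2·4/10.76)² = 0.5528.

x* = 0.5528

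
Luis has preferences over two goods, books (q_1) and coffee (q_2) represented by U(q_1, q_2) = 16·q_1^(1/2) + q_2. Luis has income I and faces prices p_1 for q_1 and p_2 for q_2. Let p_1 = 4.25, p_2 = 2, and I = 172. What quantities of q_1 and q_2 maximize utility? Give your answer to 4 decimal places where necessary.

MU_q_1 = 8/√q_1, MU_q_2 = 1. Tangency: 8/√q_1 = p_1/p_2.
Solve: √q_1 = 8·p_2/p_1, so q_1*(p_1,p_2) = (8·p_2/p_1)², and q_2* = (I − p_1·q_1*)/p_2.
Plugging in: q_1* = (8·2/4.25)² = 14.173, q_2* = 55.8824.

q_1* = 14.173, q_2* = 55.8824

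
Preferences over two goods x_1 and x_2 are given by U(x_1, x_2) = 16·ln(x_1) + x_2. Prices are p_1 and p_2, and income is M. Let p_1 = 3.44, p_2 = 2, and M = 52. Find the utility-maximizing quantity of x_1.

Set MRS = p_1/p_2: (16/x_1)/1 = p_1/p_2.
So x_1*(p_1,p_2) = 16·p_2/p_1, independent of income; and x_2* = (M − 16·p_2)/p_2.
At the given prices: x_1* = 16·2/3.44 = 9.3023.

x_1* = 9.3023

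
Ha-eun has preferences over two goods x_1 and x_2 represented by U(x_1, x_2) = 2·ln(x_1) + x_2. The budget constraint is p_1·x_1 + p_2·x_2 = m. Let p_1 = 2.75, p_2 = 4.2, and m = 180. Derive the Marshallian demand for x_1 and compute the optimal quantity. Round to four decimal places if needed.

x_1* = 3.0545

Set MRS = p_1/p_2: (2/x_1)/1 = p_1/p_2.
So x_1*(p_1,p_2) = 2·p_2/p_1, independent of income; and x_2* = (m − 2·p_2)/p_2.
At the given prices: x_1* = 2·4.2/2.75 = 3.0545.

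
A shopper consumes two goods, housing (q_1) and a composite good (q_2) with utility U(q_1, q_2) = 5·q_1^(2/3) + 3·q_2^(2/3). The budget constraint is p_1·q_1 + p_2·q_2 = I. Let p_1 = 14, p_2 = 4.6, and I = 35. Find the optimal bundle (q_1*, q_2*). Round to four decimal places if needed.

q_1* = 0.8331, q_2* = 5.0731

MU_q_1 ∝ 5·q_1^(-1/3), MU_q_2 ∝ 3·q_2^(-1/3), so MRS = (5/3)·(q_2/q_1)^(1/3) = p_1/p_2.
Solve for the ratio: q_2/q_1 = [(3/5)·p_1/p_2]^(3).
Substitute q_2 = (q_2/q_1)·q_1 into the budget: q_1* = I/(p_1 + p_2·(q_2/q_1)).
Numerically q_2/q_1 = 6.089258, so q_1* = 35/(14 + 4.6·6.089258) = 0.8331 and q_2* = 6.089258·0.8331 = 5.0731.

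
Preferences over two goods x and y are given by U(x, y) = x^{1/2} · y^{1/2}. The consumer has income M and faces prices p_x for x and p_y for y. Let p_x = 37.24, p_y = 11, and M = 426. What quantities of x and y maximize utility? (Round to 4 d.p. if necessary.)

x* = 5.7197, y* = 19.3636

MU_x/MU_y = (0.5·y)/(0.5·x); tangency sets this equal to p_x/p_y.
Rearranging, p_y·y = p_x·x. Substituting into the budget gives p_x·x·(1 + 1) = M.
Demand: x*(p_x,p_y,M) = 0.5·M/p_x and y* = 0.5·M/p_y.
At p_x=37.24, p_y=11, M=426: x* = 0.5·426/37.24 = 5.7197, y* = 19.3636.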